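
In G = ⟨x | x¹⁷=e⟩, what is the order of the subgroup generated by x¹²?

|⟨x¹²⟩| equals the order of x¹². Compute successive powers until reaching e:
  (x¹²)¹ = x¹², (x¹²)² = x⁷, (x¹²)³ = x², (x¹²)⁴ = x¹⁴, (x¹²)⁵ = x⁹, (x¹²)⁶ = x⁴, (x¹²)⁷ = x¹⁶, (x¹²)⁸ = x¹¹, (x¹²)⁹ = x⁶, (x¹²)¹⁰ = x, (x¹²)¹¹ = x¹³, (x¹²)¹² = x⁸, (x¹²)¹³ = x³, (x¹²)¹⁴ = x¹⁵, (x¹²)¹⁵ = x¹⁰, (x¹²)¹⁶ = x⁵, (x¹²)¹⁷ = e.
The smallest positive k with (x¹²)ᵏ = e is 17, so |⟨x¹²⟩| = 17.

Answer: 17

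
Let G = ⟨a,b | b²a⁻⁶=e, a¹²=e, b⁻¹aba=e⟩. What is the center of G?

An element z ∈ Z(G) iff z commutes with every generator.
For example a⁶ is central: (a⁶)·a = a⁷ = a·(a⁶); (a⁶)·b = b⁻¹ = b·(a⁶).
Whereas a ∉ Z(G) since a·b = ab ≠ a⁵b⁻¹ = b·a.
Checking each of the 24 elements this way gives Z(G) = {e, a⁶}, of order 2.

Answer: {e, a⁶}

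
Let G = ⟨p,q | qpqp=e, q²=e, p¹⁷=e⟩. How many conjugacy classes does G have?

The conjugacy classes (representative and size) are:
  [e] (size 1), [p¹⁶] (size 2), [p²] (size 2), [p³] (size 2), [p¹³] (size 2), [p¹²] (size 2), [p⁶] (size 2), [p¹⁰] (size 2), [p⁹] (size 2), [p⁷q] (size 17).
Class equation: 1 + 2 + 2 + 2 + 2 + 2 + 2 + 2 + 2 + 17 = 34 = |G|. So G has 10 conjugacy classes.

Answer: 10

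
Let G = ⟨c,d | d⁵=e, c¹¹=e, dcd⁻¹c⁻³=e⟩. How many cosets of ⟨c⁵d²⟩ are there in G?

First find ord(c⁵d²) by computing successive powers:
  (c⁵d²)¹ = c⁵d², (c⁵d²)² = c⁶d⁴, (c⁵d²)³ = c⁴d, (c⁵d²)⁴ = c⁸d³, (c⁵d²)⁵ = e.
So |⟨c⁵d²⟩| = ord(c⁵d²) = 5. With |G| = 55, by Lagrange [G : ⟨c⁵d²⟩] = 55/5 = 11.

Answer: 11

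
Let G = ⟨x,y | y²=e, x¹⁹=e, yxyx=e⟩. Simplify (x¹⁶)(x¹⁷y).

Compute (x¹⁶) · (x¹⁷y) by multiplying left to right and reducing via the relations at each step:
  (x¹⁶) · x¹⁷ = x¹⁴
  (x¹⁴) · y = x¹⁴y

Answer: x¹⁴y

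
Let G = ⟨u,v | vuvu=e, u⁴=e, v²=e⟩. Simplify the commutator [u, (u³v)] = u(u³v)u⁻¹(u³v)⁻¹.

[u, (u³v)] = u·(u³v)·u⁻¹·(u³v)⁻¹.
  u · (u³v) = v
  v · (u³) = uv
  (uv) · (u³v) = u²

Answer: u²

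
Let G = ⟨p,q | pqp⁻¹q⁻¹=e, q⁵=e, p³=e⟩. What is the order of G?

Enumerate words in the generators, reducing via the relations: the distinct elements are
  {e, p, q, pq, p², q², q³, q⁴, pq², pq³, pq⁴, p²q, p²q², p²q³, p²q⁴}.
No further products give new elements, so |G| = 15.

Answer: 15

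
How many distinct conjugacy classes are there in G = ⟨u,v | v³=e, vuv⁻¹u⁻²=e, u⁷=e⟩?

The conjugacy classes (representative and size) are:
  [e] (size 1), [u²] (size 3), [u⁵] (size 3), [v] (size 7), [v²] (size 7).
Class equation: 1 + 3 + 3 + 7 + 7 = 21 = |G|. So G has 5 conjugacy classes.

Answer: 5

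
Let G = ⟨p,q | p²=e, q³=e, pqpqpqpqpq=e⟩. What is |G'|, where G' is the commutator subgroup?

G' = [G, G] is generated by all commutators. The generator-pair commutators are: [p, q] = pqpq².
The subgroup they normally generate is {e, p, q, q², pq, pqp, pqpq, pqpqp, q²pq²p, q²pq², q²p, pq², qp, qpq, qpqp, pq²pq²p, pq²pq², pq²p, q²pq, q²pqp, q²pqpq, qpq²pq², qpq²p, qpq², pqpq², pq²pq, pq²pqp, pq²pqpq, pqpq²pq², pqpq²p, q²pq²pq, pqpq²pq, pqpq²pqp, pqpq²pqpq, q²pq²pqpq², q²pq²pqp, q²pq²pqpq, q²pqpq²pq², q²pqpq²p, q²pqpq², qpqpq², qpq²pq, qpq²pqp, qpq²pqpq, qpqpq²pq², qpqpq²p, qpqpq²pq, pq²pqpq²pq², pq²pqpq²p, pq²pqpq², q²pqpq²pq, q²pqpq²pqp, qpq²pqpq²p, qpq²pqpq², pq²pqpq²pq, pq²pqpq²pqp, pqpq²pqpq²p, pqpq²pqpq², pqpq²pqpq²pq, qpq²pqpq²pq}, of order 60.
Check: |G/G'| = 60/60 = 1 is the order of the abelianisation.

Answer: 60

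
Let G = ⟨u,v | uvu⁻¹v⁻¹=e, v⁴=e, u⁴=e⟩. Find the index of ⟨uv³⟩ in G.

First find ord(uv³) by computing successive powers:
  (uv³)¹ = uv³, (uv³)² = u²v², (uv³)³ = u³v, (uv³)⁴ = e.
So |⟨uv³⟩| = ord(uv³) = 4. With |G| = 16, by Lagrange [G : ⟨uv³⟩] = 16/4 = 4.

Answer: 4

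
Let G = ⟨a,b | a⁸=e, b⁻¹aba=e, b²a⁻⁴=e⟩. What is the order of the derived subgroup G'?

G' = [G, G] is generated by all commutators. The generator-pair commutators are: [a, b] = a².
The subgroup they normally generate is {e, a², a⁴, a⁶}, of order 4.
Check: |G/G'| = 16/4 = 4 is the order of the abelianisation.

Answer: 4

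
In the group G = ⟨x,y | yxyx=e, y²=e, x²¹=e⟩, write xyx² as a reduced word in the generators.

Multiply left to right, reducing at each step:
  x · y = xy
  (xy) · x² = x²⁰y

Answer: x²⁰y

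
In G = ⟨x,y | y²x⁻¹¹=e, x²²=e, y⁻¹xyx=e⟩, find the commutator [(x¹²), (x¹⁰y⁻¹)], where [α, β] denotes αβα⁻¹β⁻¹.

[(x¹²), (x¹⁰y⁻¹)] = (x¹²)·(x¹⁰y⁻¹)·(x¹²)⁻¹·(x¹⁰y⁻¹)⁻¹.
  (x¹²) · (x¹⁰y⁻¹) = y⁻¹
  (y⁻¹) · (x¹⁰) = xy
  (xy) · (x¹⁰y) = x²

Answer: x²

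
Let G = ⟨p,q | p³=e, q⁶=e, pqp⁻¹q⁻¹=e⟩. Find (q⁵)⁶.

Compute successive powers of (q⁵), reducing at each step:
  (q⁵)²: (q⁵) · q⁵ = q⁴
  (q⁵)³: (q⁴) · q⁵ = q³
  (q⁵)⁴: (q³) · q⁵ = q²
  (q⁵)⁵: (q²) · q⁵ = q
  (q⁵)⁶: q · q⁵ = e

Answer: e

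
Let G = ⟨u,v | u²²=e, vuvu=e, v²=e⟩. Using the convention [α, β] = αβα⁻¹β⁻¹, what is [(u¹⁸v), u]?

[(u¹⁸v), u] = (u¹⁸v)·u·(u¹⁸v)⁻¹·u⁻¹.
  (u¹⁸v) · u = u¹⁷v
  (u¹⁷v) · (u¹⁸v) = u²¹
  (u²¹) · (u²¹) = u²⁰

Answer: u²⁰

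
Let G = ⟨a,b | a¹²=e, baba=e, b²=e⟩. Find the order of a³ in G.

Compute successive powers until reaching e:
  (a³)¹ = a³, (a³)² = a⁶, (a³)³ = a⁹, (a³)⁴ = e.
The smallest positive k with (a³)ᵏ = e is 4.

Answer: 4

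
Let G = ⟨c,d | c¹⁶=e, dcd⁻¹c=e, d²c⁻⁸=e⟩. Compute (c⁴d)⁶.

Compute successive powers of (c⁴d), reducing at each step:
  (c⁴d)²: (c⁴d) · c⁴ = d;   d · d = c⁸
  (c⁴d)³: (c⁸) · c⁴ = c¹²;   (c¹²) · d = c⁴d⁻¹
  (c⁴d)⁴: (c⁴d⁻¹) · c⁴ = d⁻¹;   (d⁻¹) · d = e
  (c⁴d)⁵: e · c⁴ = c⁴;   (c⁴) · d = c⁴d
  (c⁴d)⁶: (c⁴d) · c⁴ = d;   d · d = c⁸

Answer: c⁸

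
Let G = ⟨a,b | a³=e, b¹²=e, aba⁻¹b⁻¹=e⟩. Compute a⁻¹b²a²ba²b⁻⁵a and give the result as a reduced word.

Multiply left to right, reducing at each step:
  (a²) · b² = a²b²
  (a²b²) · a² = ab²
  (ab²) · b = ab³
  (ab³) · a² = b³
  (b³) · b⁻⁵ = b¹⁰
  (b¹⁰) · a = ab¹⁰

Answer: ab¹⁰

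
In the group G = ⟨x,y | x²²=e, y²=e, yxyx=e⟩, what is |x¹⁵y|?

Compute successive powers until reaching e:
  (x¹⁵y)¹ = x¹⁵y, (x¹⁵y)² = e.
The smallest positive k with (x¹⁵y)ᵏ = e is 2.

Answer: 2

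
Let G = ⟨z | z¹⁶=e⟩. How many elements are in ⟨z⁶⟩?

|⟨z⁶⟩| equals the order of z⁶. Compute successive powers until reaching e:
  (z⁶)¹ = z⁶, (z⁶)² = z¹², (z⁶)³ = z², (z⁶)⁴ = z⁸, (z⁶)⁵ = z¹⁴, (z⁶)⁶ = z⁴, (z⁶)⁷ = z¹⁰, (z⁶)⁸ = e.
The smallest positive k with (z⁶)ᵏ = e is 8, so |⟨z⁶⟩| = 8.

Answer: 8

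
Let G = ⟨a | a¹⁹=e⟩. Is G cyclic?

|G| = 19. The element a has order 19 (its powers give 19 distinct elements), so ⟨a⟩ = G and G is cyclic.

Answer: Yes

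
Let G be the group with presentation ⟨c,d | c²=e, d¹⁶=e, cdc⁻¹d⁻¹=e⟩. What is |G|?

Enumerate words in the generators, reducing via the relations: the distinct elements are
  {c, d, e, cd, d², d³, d⁴, d⁵, d⁶, d⁷, d⁸, d⁹, cd², cd³, cd⁴, cd⁵, cd⁶, cd⁷, cd⁸, cd⁹, d¹², d¹³, d¹¹, d¹⁰, d¹⁴, d¹⁵, cd¹², cd¹³, cd¹¹, cd¹⁰, cd¹⁴, cd¹⁵}.
No further products give new elements, so |G| = 32.

Answer: 32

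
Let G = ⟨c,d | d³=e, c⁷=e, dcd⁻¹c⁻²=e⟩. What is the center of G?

An element z ∈ Z(G) iff z commutes with every generator.
For example e is central: e·c = c = c·e; e·d = d = d·e.
Whereas c ∉ Z(G) since c·d = cd ≠ c²d = d·c.
Checking each of the 21 elements this way gives Z(G) = {e}, of order 1.

Answer: {e}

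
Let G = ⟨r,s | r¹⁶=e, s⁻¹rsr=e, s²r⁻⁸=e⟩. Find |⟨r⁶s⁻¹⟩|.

|⟨r⁶s⁻¹⟩| equals the order of r⁶s⁻¹. Compute successive powers until reaching e:
  (r⁶s⁻¹)¹ = r⁶s⁻¹, (r⁶s⁻¹)² = r⁸, (r⁶s⁻¹)³ = r⁶s, (r⁶s⁻¹)⁴ = e.
The smallest positive k with (r⁶s⁻¹)ᵏ = e is 4, so |⟨r⁶s⁻¹⟩| = 4.

Answer: 4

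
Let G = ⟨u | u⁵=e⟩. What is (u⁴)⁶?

Compute successive powers of (u⁴), reducing at each step:
  (u⁴)²: (u⁴) · u⁴ = u³
  (u⁴)³: (u³) · u⁴ = u²
  (u⁴)⁴: (u²) · u⁴ = u
  (u⁴)⁵: u · u⁴ = e
  (u⁴)⁶: e · u⁴ = u⁴

Answer: u⁴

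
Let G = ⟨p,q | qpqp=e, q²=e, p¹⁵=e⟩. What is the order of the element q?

Compute successive powers until reaching e:
  q¹ = q, q² = e.
The smallest positive k with qᵏ = e is 2.

Answer: 2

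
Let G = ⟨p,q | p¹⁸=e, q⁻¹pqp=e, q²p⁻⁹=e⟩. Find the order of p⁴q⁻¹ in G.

Compute successive powers until reaching e:
  (p⁴q⁻¹)¹ = p⁴q⁻¹, (p⁴q⁻¹)² = p⁹, (p⁴q⁻¹)³ = p⁴q, (p⁴q⁻¹)⁴ = e.
The smallest positive k with (p⁴q⁻¹)ᵏ = e is 4.

Answer: 4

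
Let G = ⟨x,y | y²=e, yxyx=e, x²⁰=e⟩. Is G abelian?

x·y = xy but y·x = x¹⁹y, so x·y ≠ y·x and G is not abelian.

Answer: No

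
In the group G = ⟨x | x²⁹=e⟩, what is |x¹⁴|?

Compute successive powers until reaching e:
  (x¹⁴)¹ = x¹⁴, (x¹⁴)² = x²⁸, (x¹⁴)³ = x¹³, (x¹⁴)⁴ = x²⁷, (x¹⁴)⁵ = x¹², (x¹⁴)⁶ = x²⁶, (x¹⁴)⁷ = x¹¹, (x¹⁴)⁸ = x²⁵, (x¹⁴)⁹ = x¹⁰, (x¹⁴)¹⁰ = x²⁴, (x¹⁴)¹¹ = x⁹, (x¹⁴)¹² = x²³, (x¹⁴)¹³ = x⁸, (x¹⁴)¹⁴ = x²², (x¹⁴)¹⁵ = x⁷, (x¹⁴)¹⁶ = x²¹, (x¹⁴)¹⁷ = x⁶, (x¹⁴)¹⁸ = x²⁰, (x¹⁴)¹⁹ = x⁵, (x¹⁴)²⁰ = x¹⁹, (x¹⁴)²¹ = x⁴, (x¹⁴)²² = x¹⁸, (x¹⁴)²³ = x³, (x¹⁴)²⁴ = x¹⁷, (x¹⁴)²⁵ = x², (x¹⁴)²⁶ = x¹⁶, (x¹⁴)²⁷ = x, (x¹⁴)²⁸ = x¹⁵, (x¹⁴)²⁹ = e.
The smallest positive k with (x¹⁴)ᵏ = e is 29.

Answer: 29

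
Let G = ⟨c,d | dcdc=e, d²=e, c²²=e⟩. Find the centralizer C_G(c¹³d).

⟨c¹³d⟩ ⊆ C_G(c¹³d) since powers of c¹³d commute with c¹³d; so |C_G(c¹³d)| ≥ |⟨c¹³d⟩| = 2.
By orbit–stabilizer, |C_G(c¹³d)| = |G| / |conj. class of c¹³d| = 44 / 11 = 4.
The 4 elements commuting with c¹³d are {e, c¹¹, c²d, c¹³d}.

Answer: {e, c¹¹, c²d, c¹³d}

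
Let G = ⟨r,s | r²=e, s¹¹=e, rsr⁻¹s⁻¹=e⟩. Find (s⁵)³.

Compute successive powers of (s⁵), reducing at each step:
  (s⁵)²: (s⁵) · s⁵ = s¹⁰
  (s⁵)³: (s¹⁰) · s⁵ = s⁴

Answer: s⁴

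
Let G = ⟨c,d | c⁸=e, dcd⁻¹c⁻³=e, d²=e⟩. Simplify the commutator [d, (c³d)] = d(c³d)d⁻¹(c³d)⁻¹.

[d, (c³d)] = d·(c³d)·d⁻¹·(c³d)⁻¹.
  d · (c³d) = c
  c · d = cd
  (cd) · (c⁷d) = c⁶

Answer: c⁶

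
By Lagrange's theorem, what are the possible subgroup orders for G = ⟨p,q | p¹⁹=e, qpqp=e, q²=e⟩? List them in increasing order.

|G| = 38 = 2 · 19. By Lagrange's theorem the order of any subgroup divides 38; the divisors of 38 are 1, 2, 19, 38.

Answer: 1, 2, 19, 38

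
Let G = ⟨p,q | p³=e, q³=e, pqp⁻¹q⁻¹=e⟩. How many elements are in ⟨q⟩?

|⟨q⟩| equals the order of q. Compute successive powers until reaching e:
  q¹ = q, q² = q², q³ = e.
The smallest positive k with qᵏ = e is 3, so |⟨q⟩| = 3.

Answer: 3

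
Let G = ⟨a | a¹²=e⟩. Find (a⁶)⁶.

Compute successive powers of (a⁶), reducing at each step:
  (a⁶)²: (a⁶) · a⁶ = e
  (a⁶)³: e · a⁶ = a⁶
  (a⁶)⁴: (a⁶) · a⁶ = e
  (a⁶)⁵: e · a⁶ = a⁶
  (a⁶)⁶: (a⁶) · a⁶ = e

Answer: e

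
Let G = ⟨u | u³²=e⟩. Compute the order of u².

Compute successive powers until reaching e:
  (u²)¹ = u², (u²)² = u⁴, (u²)³ = u⁶, (u²)⁴ = u⁸, (u²)⁵ = u¹⁰, (u²)⁶ = u¹², (u²)⁷ = u¹⁴, (u²)⁸ = u¹⁶, (u²)⁹ = u¹⁸, (u²)¹⁰ = u²⁰, (u²)¹¹ = u²², (u²)¹² = u²⁴, (u²)¹³ = u²⁶, (u²)¹⁴ = u²⁸, (u²)¹⁵ = u³⁰, (u²)¹⁶ = e.
The smallest positive k with (u²)ᵏ = e is 16.

Answer: 16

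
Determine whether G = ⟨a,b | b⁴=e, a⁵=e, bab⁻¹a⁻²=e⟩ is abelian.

a·b = ab but b·a = a²b, so a·b ≠ b·a and G is not abelian.

Answer: No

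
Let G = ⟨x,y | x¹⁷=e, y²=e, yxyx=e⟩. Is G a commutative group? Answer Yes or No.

x·y = xy but y·x = x¹⁶y, so x·y ≠ y·x and G is not abelian.

Answer: No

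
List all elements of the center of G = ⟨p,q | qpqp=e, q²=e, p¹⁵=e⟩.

An element z ∈ Z(G) iff z commutes with every generator.
For example e is central: e·p = p = p·e; e·q = q = q·e.
Whereas p ∉ Z(G) since p·q = pq ≠ p¹⁴q = q·p.
Checking each of the 30 elements this way gives Z(G) = {e}, of order 1.

Answer: {e}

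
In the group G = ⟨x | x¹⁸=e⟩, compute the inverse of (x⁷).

The order of (x⁷) is 18 (smallest k with (x⁷)ᵏ = e), so (x⁷)⁻¹ = (x⁷)¹⁷ = x¹¹.
Check: (x⁷) · (x¹¹) → (x⁷) · x¹¹ = e, giving e as required.

Answer: x¹¹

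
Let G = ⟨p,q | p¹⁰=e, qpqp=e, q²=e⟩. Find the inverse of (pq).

The order of (pq) is 2 (smallest k with (pq)ᵏ = e), so (pq)⁻¹ = (pq)¹ = pq.
Check: (pq) · (pq) → (pq) · p = q;   q · q = e, giving e as required.

Answer: pq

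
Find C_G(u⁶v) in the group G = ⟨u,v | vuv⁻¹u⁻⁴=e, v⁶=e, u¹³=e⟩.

⟨u⁶v⟩ ⊆ C_G(u⁶v) since powers of u⁶v commute with u⁶v; so |C_G(u⁶v)| ≥ |⟨u⁶v⟩| = 6.
By orbit–stabilizer, |C_G(u⁶v)| = |G| / |conj. class of u⁶v| = 78 / 13 = 6.
The 6 elements commuting with u⁶v are {e, u⁶v, u³v⁴, u⁴v², u⁵v⁵, u⁹v³}.

Answer: {e, u⁶v, u³v⁴, u⁴v², u⁵v⁵, u⁹v³}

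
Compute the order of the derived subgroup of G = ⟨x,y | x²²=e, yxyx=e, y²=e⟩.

G' = [G, G] is generated by all commutators. The generator-pair commutators are: [x, y] = x².
The subgroup they normally generate is {e, x², x⁴, x⁶, x⁸, x¹⁰, x¹², x¹⁴, x¹⁶, x¹⁸, x²⁰}, of order 11.
Check: |G/G'| = 44/11 = 4 is the order of the abelianisation.

Answer: 11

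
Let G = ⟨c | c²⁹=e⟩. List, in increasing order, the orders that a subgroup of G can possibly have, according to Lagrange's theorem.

|G| = 29 = 29. By Lagrange's theorem the order of any subgroup divides 29; the divisors of 29 are 1, 29.

Answer: 1, 29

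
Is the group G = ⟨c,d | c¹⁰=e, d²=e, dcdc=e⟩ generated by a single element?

Every cyclic group is abelian. But c·d = cd while d·c = c⁹d, so c·d ≠ d·c and G is not abelian. Hence G is not cyclic.

Answer: No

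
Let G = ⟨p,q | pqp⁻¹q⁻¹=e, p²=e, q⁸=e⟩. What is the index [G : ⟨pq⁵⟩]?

First find ord(pq⁵) by computing successive powers:
  (pq⁵)¹ = pq⁵, (pq⁵)² = q², (pq⁵)³ = pq⁷, (pq⁵)⁴ = q⁴, (pq⁵)⁵ = pq, (pq⁵)⁶ = q⁶, (pq⁵)⁷ = pq³, (pq⁵)⁸ = e.
So |⟨pq⁵⟩| = ord(pq⁵) = 8. With |G| = 16, by Lagrange [G : ⟨pq⁵⟩] = 16/8 = 2.

Answer: 2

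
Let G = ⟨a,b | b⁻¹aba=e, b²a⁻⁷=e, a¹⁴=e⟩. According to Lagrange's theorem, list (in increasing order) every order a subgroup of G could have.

|G| = 28 = 2² · 7. By Lagrange's theorem the order of any subgroup divides 28; the divisors of 28 are 1, 2, 4, 7, 14, 28.

Answer: 1, 2, 4, 7, 14, 28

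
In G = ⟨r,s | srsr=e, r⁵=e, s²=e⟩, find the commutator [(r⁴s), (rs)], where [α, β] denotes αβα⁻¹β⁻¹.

[(r⁴s), (rs)] = (r⁴s)·(rs)·(r⁴s)⁻¹·(rs)⁻¹.
  (r⁴s) · (rs) = r³
  (r³) · (r⁴s) = r²s
  (r²s) · (rs) = r

Answer: r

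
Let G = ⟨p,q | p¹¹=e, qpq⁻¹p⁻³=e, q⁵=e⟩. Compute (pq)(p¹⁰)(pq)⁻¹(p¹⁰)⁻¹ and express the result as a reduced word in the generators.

[(pq), (p¹⁰)] = (pq)·(p¹⁰)·(pq)⁻¹·(p¹⁰)⁻¹.
  (pq) · (p¹⁰) = p⁹q
  (p⁹q) · (p⁷q⁴) = p⁸
  (p⁸) · p = p⁹

Answer: p⁹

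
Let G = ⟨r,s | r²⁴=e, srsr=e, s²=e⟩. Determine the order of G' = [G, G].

G' = [G, G] is generated by all commutators. The generator-pair commutators are: [r, s] = r².
The subgroup they normally generate is {e, r², r⁴, r⁶, r⁸, r¹⁰, r¹², r¹⁴, r¹⁶, r¹⁸, r²⁰, r²²}, of order 12.
Check: |G/G'| = 48/12 = 4 is the order of the abelianisation.

Answer: 12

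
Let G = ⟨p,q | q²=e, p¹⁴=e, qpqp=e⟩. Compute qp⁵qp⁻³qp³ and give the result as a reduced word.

Multiply left to right, reducing at each step:
  q · p⁵ = p⁹q
  (p⁹q) · q = p⁹
  (p⁹) · p⁻³ = p⁶
  (p⁶) · q = p⁶q
  (p⁶q) · p³ = p³q

Answer: p³q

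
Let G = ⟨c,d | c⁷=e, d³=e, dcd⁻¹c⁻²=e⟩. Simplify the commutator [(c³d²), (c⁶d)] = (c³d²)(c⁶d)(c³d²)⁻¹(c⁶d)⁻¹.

[(c³d²), (c⁶d)] = (c³d²)·(c⁶d)·(c³d²)⁻¹·(c⁶d)⁻¹.
  (c³d²) · (c⁶d) = c⁶
  (c⁶) · (cd) = d
  d · (c⁴d²) = c

Answer: c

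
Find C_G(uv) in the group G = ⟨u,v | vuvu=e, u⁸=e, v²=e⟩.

⟨uv⟩ ⊆ C_G(uv) since powers of uv commute with uv; so |C_G(uv)| ≥ |⟨uv⟩| = 2.
By orbit–stabilizer, |C_G(uv)| = |G| / |conj. class of uv| = 16 / 4 = 4.
The 4 elements commuting with uv are {e, u⁴, uv, u⁵v}.

Answer: {e, u⁴, uv, u⁵v}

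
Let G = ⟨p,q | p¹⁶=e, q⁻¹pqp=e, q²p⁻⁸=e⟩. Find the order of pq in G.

Compute successive powers until reaching e:
  (pq)¹ = pq, (pq)² = p⁸, (pq)³ = pq⁻¹, (pq)⁴ = e.
The smallest positive k with (pq)ᵏ = e is 4.

Answer: 4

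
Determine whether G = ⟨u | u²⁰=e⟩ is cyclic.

|G| = 20. The element u has order 20 (its powers give 20 distinct elements), so ⟨u⟩ = G and G is cyclic.

Answer: Yes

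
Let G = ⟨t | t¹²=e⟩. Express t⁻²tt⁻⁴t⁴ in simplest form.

Multiply left to right, reducing at each step:
  (t¹⁰) · t = t¹¹
  (t¹¹) · t⁻⁴ = t⁷
  (t⁷) · t⁴ = t¹¹

Answer: t¹¹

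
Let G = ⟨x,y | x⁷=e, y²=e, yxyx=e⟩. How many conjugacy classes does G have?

The conjugacy classes (representative and size) are:
  [e] (size 1), [x⁶] (size 2), [x⁵] (size 2), [x⁴] (size 2), [xy] (size 7).
Class equation: 1 + 2 + 2 + 2 + 7 = 14 = |G|. So G has 5 conjugacy classes.

Answer: 5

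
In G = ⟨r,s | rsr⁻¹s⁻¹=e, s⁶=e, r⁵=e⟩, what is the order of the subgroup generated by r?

|⟨r⟩| equals the order of r. Compute successive powers until reaching e:
  r¹ = r, r² = r², r³ = r³, r⁴ = r⁴, r⁵ = e.
The smallest positive k with rᵏ = e is 5, so |⟨r⟩| = 5.

Answer: 5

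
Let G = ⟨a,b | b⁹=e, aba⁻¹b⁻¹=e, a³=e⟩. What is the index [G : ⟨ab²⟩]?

First find ord(ab²) by computing successive powers:
  (ab²)¹ = ab², (ab²)² = a²b⁴, (ab²)³ = b⁶, (ab²)⁴ = ab⁸, (ab²)⁵ = a²b, (ab²)⁶ = b³, (ab²)⁷ = ab⁵, (ab²)⁸ = a²b⁷, (ab²)⁹ = e.
So |⟨ab²⟩| = ord(ab²) = 9. With |G| = 27, by Lagrange [G : ⟨ab²⟩] = 27/9 = 3.

Answer: 3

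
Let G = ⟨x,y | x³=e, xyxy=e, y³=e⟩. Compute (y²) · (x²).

Compute (y²) · (x²) by multiplying left to right and reducing via the relations at each step:
  (y²) · x² = xy

Answer: xy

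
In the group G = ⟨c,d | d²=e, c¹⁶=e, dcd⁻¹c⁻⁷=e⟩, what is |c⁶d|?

Compute successive powers until reaching e:
  (c⁶d)¹ = c⁶d, (c⁶d)² = e.
The smallest positive k with (c⁶d)ᵏ = e is 2.

Answer: 2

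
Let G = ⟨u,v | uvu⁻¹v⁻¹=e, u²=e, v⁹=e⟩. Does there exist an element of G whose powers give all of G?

|G| = 18. The element uv has order 18 (its powers give 18 distinct elements), so ⟨uv⟩ = G and G is cyclic.

Answer: Yes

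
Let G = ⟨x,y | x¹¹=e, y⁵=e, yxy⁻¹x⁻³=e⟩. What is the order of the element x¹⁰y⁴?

Compute successive powers until reaching e:
  (x¹⁰y⁴)¹ = x¹⁰y⁴, (x¹⁰y⁴)² = x⁶y³, (x¹⁰y⁴)³ = xy², (x¹⁰y⁴)⁴ = x³y, (x¹⁰y⁴)⁵ = e.
The smallest positive k with (x¹⁰y⁴)ᵏ = e is 5.

Answer: 5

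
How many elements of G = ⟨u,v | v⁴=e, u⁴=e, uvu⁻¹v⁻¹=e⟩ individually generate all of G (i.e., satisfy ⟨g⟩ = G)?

⟨g⟩ = G would require ord(g) = |G| = 16, but the maximum element order in G is 4 < 16. So G is not cyclic and no single element generates it: the count is 0.

Answer: 0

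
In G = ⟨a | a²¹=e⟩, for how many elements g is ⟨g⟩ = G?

G is cyclic of order 21. An element generates G iff its order is 21, and a cyclic group of order 21 has exactly φ(21) = 12 such elements.

Answer: 12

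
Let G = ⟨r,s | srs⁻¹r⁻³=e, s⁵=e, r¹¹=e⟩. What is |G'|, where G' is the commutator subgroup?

G' = [G, G] is generated by all commutators. The generator-pair commutators are: [r, s] = r⁹.
The subgroup they normally generate is {e, r, r², r³, r⁴, r⁵, r⁶, r⁷, r⁸, r⁹, r¹⁰}, of order 11.
Check: |G/G'| = 55/11 = 5 is the order of the abelianisation.

Answer: 11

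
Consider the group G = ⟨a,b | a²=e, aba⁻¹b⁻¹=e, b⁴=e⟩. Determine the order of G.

Enumerate words in the generators, reducing via the relations: the distinct elements are
  {a, b, e, ab, b², b³, ab², ab³}.
No further products give new elements, so |G| = 8.

Answer: 8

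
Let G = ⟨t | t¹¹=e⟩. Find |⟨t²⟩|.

|⟨t²⟩| equals the order of t². Compute successive powers until reaching e:
  (t²)¹ = t², (t²)² = t⁴, (t²)³ = t⁶, (t²)⁴ = t⁸, (t²)⁵ = t¹⁰, (t²)⁶ = t, (t²)⁷ = t³, (t²)⁸ = t⁵, (t²)⁹ = t⁷, (t²)¹⁰ = t⁹, (t²)¹¹ = e.
The smallest positive k with (t²)ᵏ = e is 11, so |⟨t²⟩| = 11.

Answer: 11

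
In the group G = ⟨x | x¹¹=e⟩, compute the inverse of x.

The order of x is 11 (smallest k with xᵏ = e), so x⁻¹ = x¹⁰ = x¹⁰.
Check: x · (x¹⁰) → x · x¹⁰ = e, giving e as required.

Answer: x¹⁰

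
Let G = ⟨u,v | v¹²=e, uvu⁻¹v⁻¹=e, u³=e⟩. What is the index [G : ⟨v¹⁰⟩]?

First find ord(v¹⁰) by computing successive powers:
  (v¹⁰)¹ = v¹⁰, (v¹⁰)² = v⁸, (v¹⁰)³ = v⁶, (v¹⁰)⁴ = v⁴, (v¹⁰)⁵ = v², (v¹⁰)⁶ = e.
So |⟨v¹⁰⟩| = ord(v¹⁰) = 6. With |G| = 36, by Lagrange [G : ⟨v¹⁰⟩] = 36/6 = 6.

Answer: 6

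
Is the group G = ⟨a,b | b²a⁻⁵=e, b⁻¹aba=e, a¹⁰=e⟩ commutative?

a·b = ab but b·a = a⁴b⁻¹, so a·b ≠ b·a and G is not abelian.

Answer: No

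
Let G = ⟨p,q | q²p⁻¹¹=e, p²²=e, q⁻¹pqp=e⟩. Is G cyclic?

Every cyclic group is abelian. But p·q = pq while q·p = p¹⁰q⁻¹, so p·q ≠ q·p and G is not abelian. Hence G is not cyclic.

Answer: No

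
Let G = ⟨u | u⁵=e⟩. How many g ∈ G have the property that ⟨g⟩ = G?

G is cyclic of order 5. An element generates G iff its order is 5, and a cyclic group of order 5 has exactly φ(5) = 4 such elements.

Answer: 4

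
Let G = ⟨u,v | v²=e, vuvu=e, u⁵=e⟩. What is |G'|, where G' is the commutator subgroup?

G' = [G, G] is generated by all commutators. The generator-pair commutators are: [u, v] = u².
The subgroup they normally generate is {e, u, u², u³, u⁴}, of order 5.
Check: |G/G'| = 10/5 = 2 is the order of the abelianisation.

Answer: 5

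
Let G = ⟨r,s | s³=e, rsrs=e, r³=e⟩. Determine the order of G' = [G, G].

G' = [G, G] is generated by all commutators. The generator-pair commutators are: [r, s] = rs²r.
The subgroup they normally generate is {e, rs, r²s², rs²r}, of order 4.
Check: |G/G'| = 12/4 = 3 is the order of the abelianisation.

Answer: 4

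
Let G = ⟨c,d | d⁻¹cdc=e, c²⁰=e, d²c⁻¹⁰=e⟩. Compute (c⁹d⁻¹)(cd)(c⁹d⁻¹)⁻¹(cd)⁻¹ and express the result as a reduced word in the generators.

[(c⁹d⁻¹), (cd)] = (c⁹d⁻¹)·(cd)·(c⁹d⁻¹)⁻¹·(cd)⁻¹.
  (c⁹d⁻¹) · (cd) = c⁸
  (c⁸) · (c⁹d) = c⁷d⁻¹
  (c⁷d⁻¹) · (cd⁻¹) = c¹⁶

Answer: c¹⁶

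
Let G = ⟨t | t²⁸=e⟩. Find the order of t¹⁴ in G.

Compute successive powers until reaching e:
  (t¹⁴)¹ = t¹⁴, (t¹⁴)² = e.
The smallest positive k with (t¹⁴)ᵏ = e is 2.

Answer: 2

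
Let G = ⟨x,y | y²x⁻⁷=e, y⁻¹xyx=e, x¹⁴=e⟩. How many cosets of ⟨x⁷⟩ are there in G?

First find ord(x⁷) by computing successive powers:
  (x⁷)¹ = x⁷, (x⁷)² = e.
So |⟨x⁷⟩| = ord(x⁷) = 2. With |G| = 28, by Lagrange [G : ⟨x⁷⟩] = 28/2 = 14.

Answer: 14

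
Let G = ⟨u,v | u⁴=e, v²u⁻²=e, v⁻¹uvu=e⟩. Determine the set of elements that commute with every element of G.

An element z ∈ Z(G) iff z commutes with every generator.
For example u² is central: (u²)·u = u³ = u·(u²); (u²)·v = v⁻¹ = v·(u²).
Whereas u ∉ Z(G) since u·v = uv ≠ uv⁻¹ = v·u.
Checking each of the 8 elements this way gives Z(G) = {e, u²}, of order 2.

Answer: {e, u²}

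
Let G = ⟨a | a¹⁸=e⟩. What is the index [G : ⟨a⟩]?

First find ord(a) by computing successive powers:
  a¹ = a, a² = a², a³ = a³, a⁴ = a⁴, a⁵ = a⁵, a⁶ = a⁶, a⁷ = a⁷, a⁸ = a⁸, a⁹ = a⁹, a¹⁰ = a¹⁰, a¹¹ = a¹¹, a¹² = a¹², a¹³ = a¹³, a¹⁴ = a¹⁴, a¹⁵ = a¹⁵, a¹⁶ = a¹⁶, a¹⁷ = a¹⁷, a¹⁸ = e.
So |⟨a⟩| = ord(a) = 18. With |G| = 18, by Lagrange [G : ⟨a⟩] = 18/18 = 1.

Answer: 1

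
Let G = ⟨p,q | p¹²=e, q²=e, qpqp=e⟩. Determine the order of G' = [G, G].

G' = [G, G] is generated by all commutators. The generator-pair commutators are: [p, q] = p².
The subgroup they normally generate is {e, p², p⁴, p⁶, p⁸, p¹⁰}, of order 6.
Check: |G/G'| = 24/6 = 4 is the order of the abelianisation.

Answer: 6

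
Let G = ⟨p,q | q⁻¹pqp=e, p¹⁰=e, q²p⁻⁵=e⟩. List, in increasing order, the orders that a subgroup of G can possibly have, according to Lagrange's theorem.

|G| = 20 = 2² · 5. By Lagrange's theorem the order of any subgroup divides 20; the divisors of 20 are 1, 2, 4, 5, 10, 20.

Answer: 1, 2, 4, 5, 10, 20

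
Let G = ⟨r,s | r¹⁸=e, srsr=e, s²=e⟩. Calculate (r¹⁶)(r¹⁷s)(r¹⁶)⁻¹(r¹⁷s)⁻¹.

[(r¹⁶), (r¹⁷s)] = (r¹⁶)·(r¹⁷s)·(r¹⁶)⁻¹·(r¹⁷s)⁻¹.
  (r¹⁶) · (r¹⁷s) = r¹⁵s
  (r¹⁵s) · (r²) = r¹³s
  (r¹³s) · (r¹⁷s) = r¹⁴

Answer: r¹⁴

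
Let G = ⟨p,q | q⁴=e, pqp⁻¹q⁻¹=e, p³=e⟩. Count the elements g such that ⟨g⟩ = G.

G is cyclic of order 12. An element generates G iff its order is 12, and a cyclic group of order 12 has exactly φ(12) = 4 such elements.

Answer: 4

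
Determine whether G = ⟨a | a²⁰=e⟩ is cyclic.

|G| = 20. The element a has order 20 (its powers give 20 distinct elements), so ⟨a⟩ = G and G is cyclic.

Answer: Yes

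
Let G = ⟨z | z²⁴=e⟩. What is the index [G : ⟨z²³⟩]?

First find ord(z²³) by computing successive powers:
  (z²³)¹ = z²³, (z²³)² = z²², (z²³)³ = z²¹, (z²³)⁴ = z²⁰, (z²³)⁵ = z¹⁹, (z²³)⁶ = z¹⁸, (z²³)⁷ = z¹⁷, (z²³)⁸ = z¹⁶, (z²³)⁹ = z¹⁵, (z²³)¹⁰ = z¹⁴, (z²³)¹¹ = z¹³, (z²³)¹² = z¹², (z²³)¹³ = z¹¹, (z²³)¹⁴ = z¹⁰, (z²³)¹⁵ = z⁹, (z²³)¹⁶ = z⁸, (z²³)¹⁷ = z⁷, (z²³)¹⁸ = z⁶, (z²³)¹⁹ = z⁵, (z²³)²⁰ = z⁴, (z²³)²¹ = z³, (z²³)²² = z², (z²³)²³ = z, (z²³)²⁴ = e.
So |⟨z²³⟩| = ord(z²³) = 24. With |G| = 24, by Lagrange [G : ⟨z²³⟩] = 24/24 = 1.

Answer: 1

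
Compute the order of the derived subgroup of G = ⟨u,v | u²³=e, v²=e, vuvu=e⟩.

G' = [G, G] is generated by all commutators. The generator-pair commutators are: [u, v] = u².
The subgroup they normally generate is {e, u, u², u³, u⁴, u⁵, u⁶, u⁷, u⁸, u⁹, u¹⁰, u¹¹, u¹², u¹³, u¹⁴, u¹⁵, u¹⁶, u¹⁷, u¹⁸, u¹⁹, u²⁰, u²¹, u²²}, of order 23.
Check: |G/G'| = 46/23 = 2 is the order of the abelianisation.

Answer: 23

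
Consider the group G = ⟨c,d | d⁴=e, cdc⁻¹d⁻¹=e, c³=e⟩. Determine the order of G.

Enumerate words in the generators, reducing via the relations: the distinct elements are
  {c, d, e, cd, c², d², d³, cd², cd³, c²d, c²d², c²d³}.
No further products give new elements, so |G| = 12.

Answer: 12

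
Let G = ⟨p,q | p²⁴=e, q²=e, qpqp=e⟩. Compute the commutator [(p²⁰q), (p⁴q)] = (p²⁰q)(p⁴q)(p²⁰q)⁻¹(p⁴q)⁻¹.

[(p²⁰q), (p⁴q)] = (p²⁰q)·(p⁴q)·(p²⁰q)⁻¹·(p⁴q)⁻¹.
  (p²⁰q) · (p⁴q) = p¹⁶
  (p¹⁶) · (p²⁰q) = p¹²q
  (p¹²q) · (p⁴q) = p⁸

Answer: p⁸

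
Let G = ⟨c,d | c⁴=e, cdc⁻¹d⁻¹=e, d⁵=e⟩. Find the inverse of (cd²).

The order of (cd²) is 20 (smallest k with (cd²)ᵏ = e), so (cd²)⁻¹ = (cd²)¹⁹ = c³d³.
Check: (cd²) · (c³d³) → (cd²) · c³ = d²;   (d²) · d³ = e, giving e as required.

Answer: c³d³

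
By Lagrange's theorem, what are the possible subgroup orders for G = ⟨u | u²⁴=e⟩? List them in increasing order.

|G| = 24 = 2³ · 3. By Lagrange's theorem the order of any subgroup divides 24; the divisors of 24 are 1, 2, 3, 4, 6, 8, 12, 24.

Answer: 1, 2, 3, 4, 6, 8, 12, 24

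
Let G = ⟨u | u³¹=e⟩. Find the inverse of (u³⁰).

The order of (u³⁰) is 31 (smallest k with (u³⁰)ᵏ = e), so (u³⁰)⁻¹ = (u³⁰)³⁰ = u.
Check: (u³⁰) · u → (u³⁰) · u = e, giving e as required.

Answer: u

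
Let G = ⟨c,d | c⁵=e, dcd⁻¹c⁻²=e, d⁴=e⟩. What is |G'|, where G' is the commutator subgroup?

G' = [G, G] is generated by all commutators. The generator-pair commutators are: [c, d] = c⁴.
The subgroup they normally generate is {e, c, c², c³, c⁴}, of order 5.
Check: |G/G'| = 20/5 = 4 is the order of the abelianisation.

Answer: 5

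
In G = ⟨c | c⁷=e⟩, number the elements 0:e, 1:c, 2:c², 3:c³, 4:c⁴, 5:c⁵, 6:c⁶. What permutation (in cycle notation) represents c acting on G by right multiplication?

(0 1 2 3 4 5 6)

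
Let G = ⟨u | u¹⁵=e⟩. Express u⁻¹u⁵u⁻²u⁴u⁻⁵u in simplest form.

Multiply left to right, reducing at each step:
  (u¹⁴) · u⁵ = u⁴
  (u⁴) · u⁻² = u²
  (u²) · u⁴ = u⁶
  (u⁶) · u⁻⁵ = u
  u · u = u²

Answer: u²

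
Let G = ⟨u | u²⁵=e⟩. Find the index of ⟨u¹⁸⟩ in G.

First find ord(u¹⁸) by computing successive powers:
  (u¹⁸)¹ = u¹⁸, (u¹⁸)² = u¹¹, (u¹⁸)³ = u⁴, (u¹⁸)⁴ = u²², (u¹⁸)⁵ = u¹⁵, (u¹⁸)⁶ = u⁸, (u¹⁸)⁷ = u, (u¹⁸)⁸ = u¹⁹, (u¹⁸)⁹ = u¹², (u¹⁸)¹⁰ = u⁵, (u¹⁸)¹¹ = u²³, (u¹⁸)¹² = u¹⁶, (u¹⁸)¹³ = u⁹, (u¹⁸)¹⁴ = u², (u¹⁸)¹⁵ = u²⁰, (u¹⁸)¹⁶ = u¹³, (u¹⁸)¹⁷ = u⁶, (u¹⁸)¹⁸ = u²⁴, (u¹⁸)¹⁹ = u¹⁷, (u¹⁸)²⁰ = u¹⁰, (u¹⁸)²¹ = u³, (u¹⁸)²² = u²¹, (u¹⁸)²³ = u¹⁴, (u¹⁸)²⁴ = u⁷, (u¹⁸)²⁵ = e.
So |⟨u¹⁸⟩| = ord(u¹⁸) = 25. With |G| = 25, by Lagrange [G : ⟨u¹⁸⟩] = 25/25 = 1.

Answer: 1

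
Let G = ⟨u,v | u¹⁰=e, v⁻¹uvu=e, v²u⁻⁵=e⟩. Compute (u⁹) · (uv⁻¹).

Compute (u⁹) · (uv⁻¹) by multiplying left to right and reducing via the relations at each step:
  (u⁹) · u = e
  e · v⁻¹ = v⁻¹

Answer: v⁻¹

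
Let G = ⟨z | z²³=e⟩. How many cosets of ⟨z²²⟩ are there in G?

First find ord(z²²) by computing successive powers:
  (z²²)¹ = z²², (z²²)² = z²¹, (z²²)³ = z²⁰, (z²²)⁴ = z¹⁹, (z²²)⁵ = z¹⁸, (z²²)⁶ = z¹⁷, (z²²)⁷ = z¹⁶, (z²²)⁸ = z¹⁵, (z²²)⁹ = z¹⁴, (z²²)¹⁰ = z¹³, (z²²)¹¹ = z¹², (z²²)¹² = z¹¹, (z²²)¹³ = z¹⁰, (z²²)¹⁴ = z⁹, (z²²)¹⁵ = z⁸, (z²²)¹⁶ = z⁷, (z²²)¹⁷ = z⁶, (z²²)¹⁸ = z⁵, (z²²)¹⁹ = z⁴, (z²²)²⁰ = z³, (z²²)²¹ = z², (z²²)²² = z, (z²²)²³ = e.
So |⟨z²²⟩| = ord(z²²) = 23. With |G| = 23, by Lagrange [G : ⟨z²²⟩] = 23/23 = 1.

Answer: 1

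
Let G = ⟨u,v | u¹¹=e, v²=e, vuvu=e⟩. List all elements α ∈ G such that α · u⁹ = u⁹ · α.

⟨u⁹⟩ ⊆ C_G(u⁹) since powers of u⁹ commute with u⁹; so |C_G(u⁹)| ≥ |⟨u⁹⟩| = 11.
By orbit–stabilizer, |C_G(u⁹)| = |G| / |conj. class of u⁹| = 22 / 2 = 11.
The 11 elements commuting with u⁹ are {e, u, u², u³, u⁴, u⁵, u⁶, u⁷, u⁸, u⁹, u¹⁰}.

Answer: {e, u, u², u³, u⁴, u⁵, u⁶, u⁷, u⁸, u⁹, u¹⁰}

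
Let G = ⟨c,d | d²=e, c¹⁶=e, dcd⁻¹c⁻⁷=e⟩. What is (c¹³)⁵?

Compute successive powers of (c¹³), reducing at each step:
  (c¹³)²: (c¹³) · c¹³ = c¹⁰
  (c¹³)³: (c¹⁰) · c¹³ = c⁷
  (c¹³)⁴: (c⁷) · c¹³ = c⁴
  (c¹³)⁵: (c⁴) · c¹³ = c

Answer: c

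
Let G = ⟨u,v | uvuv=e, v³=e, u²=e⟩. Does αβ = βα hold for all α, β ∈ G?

u·v = uv but v·u = uv², so u·v ≠ v·u and G is not abelian.

Answer: No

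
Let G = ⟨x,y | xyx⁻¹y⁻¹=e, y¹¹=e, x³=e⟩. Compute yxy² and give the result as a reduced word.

Multiply left to right, reducing at each step:
  y · x = xy
  (xy) · y² = xy³

Answer: xy³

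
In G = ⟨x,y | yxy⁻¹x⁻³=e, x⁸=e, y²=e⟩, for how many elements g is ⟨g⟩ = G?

⟨g⟩ = G would require ord(g) = |G| = 16, but the maximum element order in G is 8 < 16. So G is not cyclic and no single element generates it: the count is 0.

Answer: 0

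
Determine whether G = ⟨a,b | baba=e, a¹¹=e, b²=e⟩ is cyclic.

Every cyclic group is abelian. But a·b = ab while b·a = a¹⁰b, so a·b ≠ b·a and G is not abelian. Hence G is not cyclic.

Answer: No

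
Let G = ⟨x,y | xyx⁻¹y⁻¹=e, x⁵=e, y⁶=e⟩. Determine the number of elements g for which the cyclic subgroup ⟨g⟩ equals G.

G is cyclic of order 30. An element generates G iff its order is 30, and a cyclic group of order 30 has exactly φ(30) = 8 such elements.

Answer: 8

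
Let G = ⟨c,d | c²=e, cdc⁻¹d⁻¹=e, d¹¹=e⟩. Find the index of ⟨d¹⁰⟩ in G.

First find ord(d¹⁰) by computing successive powers:
  (d¹⁰)¹ = d¹⁰, (d¹⁰)² = d⁹, (d¹⁰)³ = d⁸, (d¹⁰)⁴ = d⁷, (d¹⁰)⁵ = d⁶, (d¹⁰)⁶ = d⁵, (d¹⁰)⁷ = d⁴, (d¹⁰)⁸ = d³, (d¹⁰)⁹ = d², (d¹⁰)¹⁰ = d, (d¹⁰)¹¹ = e.
So |⟨d¹⁰⟩| = ord(d¹⁰) = 11. With |G| = 22, by Lagrange [G : ⟨d¹⁰⟩] = 22/11 = 2.

Answer: 2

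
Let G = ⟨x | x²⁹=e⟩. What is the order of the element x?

Compute successive powers until reaching e:
  x¹ = x, x² = x², x³ = x³, x⁴ = x⁴, x⁵ = x⁵, x⁶ = x⁶, x⁷ = x⁷, x⁸ = x⁸, x⁹ = x⁹, x¹⁰ = x¹⁰, x¹¹ = x¹¹, x¹² = x¹², x¹³ = x¹³, x¹⁴ = x¹⁴, x¹⁵ = x¹⁵, x¹⁶ = x¹⁶, x¹⁷ = x¹⁷, x¹⁸ = x¹⁸, x¹⁹ = x¹⁹, x²⁰ = x²⁰, x²¹ = x²¹, x²² = x²², x²³ = x²³, x²⁴ = x²⁴, x²⁵ = x²⁵, x²⁶ = x²⁶, x²⁷ = x²⁷, x²⁸ = x²⁸, x²⁹ = e.
The smallest positive k with xᵏ = e is 29.

Answer: 29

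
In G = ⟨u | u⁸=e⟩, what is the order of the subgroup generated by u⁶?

|⟨u⁶⟩| equals the order of u⁶. Compute successive powers until reaching e:
  (u⁶)¹ = u⁶, (u⁶)² = u⁴, (u⁶)³ = u², (u⁶)⁴ = e.
The smallest positive k with (u⁶)ᵏ = e is 4, so |⟨u⁶⟩| = 4.

Answer: 4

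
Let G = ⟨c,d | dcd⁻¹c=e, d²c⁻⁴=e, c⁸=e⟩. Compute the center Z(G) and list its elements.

An element z ∈ Z(G) iff z commutes with every generator.
For example c⁴ is central: (c⁴)·c = c⁵ = c·(c⁴); (c⁴)·d = d⁻¹ = d·(c⁴).
Whereas c ∉ Z(G) since c·d = cd ≠ c³d⁻¹ = d·c.
Checking each of the 16 elements this way gives Z(G) = {e, c⁴}, of order 2.

Answer: {e, c⁴}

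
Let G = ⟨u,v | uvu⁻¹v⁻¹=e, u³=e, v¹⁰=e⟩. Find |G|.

Enumerate words in the generators, reducing via the relations: the distinct elements are
  {e, u, v, uv, u², v², v³, v⁴, v⁵, v⁶, v⁷, v⁸, v⁹, uv², uv³, uv⁴, uv⁵, uv⁶, uv⁷, uv⁸, uv⁹, u²v, u²v², u²v³, u²v⁴, u²v⁵, u²v⁶, u²v⁷, u²v⁸, u²v⁹}.
No further products give new elements, so |G| = 30.

Answer: 30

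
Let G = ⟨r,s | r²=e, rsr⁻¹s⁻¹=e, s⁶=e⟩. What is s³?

Compute successive powers of s, reducing at each step:
  s²: s · s = s²
  s³: (s²) · s = s³

Answer: s³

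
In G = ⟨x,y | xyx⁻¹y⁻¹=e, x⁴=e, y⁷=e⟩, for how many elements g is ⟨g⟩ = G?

G is cyclic of order 28. An element generates G iff its order is 28, and a cyclic group of order 28 has exactly φ(28) = 12 such elements.

Answer: 12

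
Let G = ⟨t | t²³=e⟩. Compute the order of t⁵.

Compute successive powers until reaching e:
  (t⁵)¹ = t⁵, (t⁵)² = t¹⁰, (t⁵)³ = t¹⁵, (t⁵)⁴ = t²⁰, (t⁵)⁵ = t², (t⁵)⁶ = t⁷, (t⁵)⁷ = t¹², (t⁵)⁸ = t¹⁷, (t⁵)⁹ = t²², (t⁵)¹⁰ = t⁴, (t⁵)¹¹ = t⁹, (t⁵)¹² = t¹⁴, (t⁵)¹³ = t¹⁹, (t⁵)¹⁴ = t, (t⁵)¹⁵ = t⁶, (t⁵)¹⁶ = t¹¹, (t⁵)¹⁷ = t¹⁶, (t⁵)¹⁸ = t²¹, (t⁵)¹⁹ = t³, (t⁵)²⁰ = t⁸, (t⁵)²¹ = t¹³, (t⁵)²² = t¹⁸, (t⁵)²³ = e.
The smallest positive k with (t⁵)ᵏ = e is 23.

Answer: 23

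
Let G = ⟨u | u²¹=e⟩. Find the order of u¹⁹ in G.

Compute successive powers until reaching e:
  (u¹⁹)¹ = u¹⁹, (u¹⁹)² = u¹⁷, (u¹⁹)³ = u¹⁵, (u¹⁹)⁴ = u¹³, (u¹⁹)⁵ = u¹¹, (u¹⁹)⁶ = u⁹, (u¹⁹)⁷ = u⁷, (u¹⁹)⁸ = u⁵, (u¹⁹)⁹ = u³, (u¹⁹)¹⁰ = u, (u¹⁹)¹¹ = u²⁰, (u¹⁹)¹² = u¹⁸, (u¹⁹)¹³ = u¹⁶, (u¹⁹)¹⁴ = u¹⁴, (u¹⁹)¹⁵ = u¹², (u¹⁹)¹⁶ = u¹⁰, (u¹⁹)¹⁷ = u⁸, (u¹⁹)¹⁸ = u⁶, (u¹⁹)¹⁹ = u⁴, (u¹⁹)²⁰ = u², (u¹⁹)²¹ = e.
The smallest positive k with (u¹⁹)ᵏ = e is 21.

Answer: 21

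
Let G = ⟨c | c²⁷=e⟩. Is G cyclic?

|G| = 27. The element c has order 27 (its powers give 27 distinct elements), so ⟨c⟩ = G and G is cyclic.

Answer: Yes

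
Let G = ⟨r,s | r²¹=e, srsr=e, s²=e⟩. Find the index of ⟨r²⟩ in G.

First find ord(r²) by computing successive powers:
  (r²)¹ = r², (r²)² = r⁴, (r²)³ = r⁶, (r²)⁴ = r⁸, (r²)⁵ = r¹⁰, (r²)⁶ = r¹², (r²)⁷ = r¹⁴, (r²)⁸ = r¹⁶, (r²)⁹ = r¹⁸, (r²)¹⁰ = r²⁰, (r²)¹¹ = r, (r²)¹² = r³, (r²)¹³ = r⁵, (r²)¹⁴ = r⁷, (r²)¹⁵ = r⁹, (r²)¹⁶ = r¹¹, (r²)¹⁷ = r¹³, (r²)¹⁸ = r¹⁵, (r²)¹⁹ = r¹⁷, (r²)²⁰ = r¹⁹, (r²)²¹ = e.
So |⟨r²⟩| = ord(r²) = 21. With |G| = 42, by Lagrange [G : ⟨r²⟩] = 42/21 = 2.

Answer: 2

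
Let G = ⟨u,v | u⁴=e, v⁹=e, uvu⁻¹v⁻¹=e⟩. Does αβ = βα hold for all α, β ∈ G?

Each pair of generators commutes: u·v = uv = v·u. Since the generators pairwise commute, every element of G commutes with every other, so G is abelian.

Answer: Yes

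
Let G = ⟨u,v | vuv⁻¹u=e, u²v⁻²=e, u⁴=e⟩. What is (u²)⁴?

Compute successive powers of (u²), reducing at each step:
  (u²)²: (u²) · u² = e
  (u²)³: e · u² = u²
  (u²)⁴: (u²) · u² = e

Answer: e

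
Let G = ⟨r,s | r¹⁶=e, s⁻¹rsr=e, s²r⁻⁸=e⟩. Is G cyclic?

Every cyclic group is abelian. But r·s = rs while s·r = r⁷s⁻¹, so r·s ≠ s·r and G is not abelian. Hence G is not cyclic.

Answer: No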